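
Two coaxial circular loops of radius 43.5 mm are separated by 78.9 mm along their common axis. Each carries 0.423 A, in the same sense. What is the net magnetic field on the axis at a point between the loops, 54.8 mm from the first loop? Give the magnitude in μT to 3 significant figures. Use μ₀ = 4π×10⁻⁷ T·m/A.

B ≈ 5.56 μT

Each loop contributes B = μ₀IR²/[2(R²+z²)^(3/2)] on the axis, with z measured from that loop.
Loop 1 (z = 0.0548 m): B₁ = 1.47×10⁻⁶ T. Loop 2 (z = 0.0241 m): B₂ = 4.09×10⁻⁶ T.
The fields add: B = B₁ + B₂ = 5.56×10⁻⁶ T.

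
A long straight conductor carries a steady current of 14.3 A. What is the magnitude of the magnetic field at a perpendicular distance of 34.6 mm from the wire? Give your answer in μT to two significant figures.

B ≈ 83 μT

For an infinitely long straight wire, B = μ₀I/(2πd).
B = (4π×10⁻⁷ × 14.3) / (2π × 0.0346) = 8.27×10⁻⁵ T.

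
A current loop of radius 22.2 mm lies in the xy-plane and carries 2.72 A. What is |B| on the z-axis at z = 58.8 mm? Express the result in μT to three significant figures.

B ≈ 3.39 μT

On the axis of a circular loop, B = μ₀IR² / [2(R²+z²)^(3/2)].
R² + z² = (0.0222)² + (0.0588)² = 0.00395 m², and (R²+z²)^(3/2) = 2.48×10⁻⁴ m³.
B = (4π×10⁻⁷ × 2.72 × 0.0004928) / (2 × 2.48×10⁻⁴) = 3.39×10⁻⁶ T.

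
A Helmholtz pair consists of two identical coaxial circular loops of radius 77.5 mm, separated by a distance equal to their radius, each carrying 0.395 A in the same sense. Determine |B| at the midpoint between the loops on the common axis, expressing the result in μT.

Each loop contributes B = μ₀IR²/[2(R²+z²)^(3/2)] on the axis, with z measured from that loop.
Loop 1 (z = 0.03875 m): B₁ = 2.29×10⁻⁶ T. Loop 2 (z = 0.03875 m): B₂ = 2.29×10⁻⁶ T.
The fields add: B = B₁ + B₂ = 4.58×10⁻⁶ T.

B ≈ 4.58 μT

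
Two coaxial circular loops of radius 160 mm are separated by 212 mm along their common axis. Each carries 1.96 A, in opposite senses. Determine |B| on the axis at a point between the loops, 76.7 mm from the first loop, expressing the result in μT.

B ≈ 2.22 μT

Each loop contributes B = μ₀IR²/[2(R²+z²)^(3/2)] on the axis, with z measured from that loop.
Loop 1 (z = 0.0767 m): B₁ = 5.64×10⁻⁶ T. Loop 2 (z = 0.1353 m): B₂ = 3.43×10⁻⁶ T.
The fields oppose: B = |B₁ − B₂| = 2.22×10⁻⁶ T.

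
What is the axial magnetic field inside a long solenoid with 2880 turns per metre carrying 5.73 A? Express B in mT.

Inside a long solenoid, B = μ₀nI with n = 2880 turns/m.
B = 4π×10⁻⁷ × 2880 × 5.73 = 2.07×10⁻² T.

B ≈ 20.7 mT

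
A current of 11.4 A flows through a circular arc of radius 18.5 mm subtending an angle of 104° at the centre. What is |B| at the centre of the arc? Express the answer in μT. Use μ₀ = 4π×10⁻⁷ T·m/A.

The Biot–Savart field of a circular arc at its centre is B = μ₀Iφ/(4πR), with φ = 1.815 rad.
B = (4π×10⁻⁷ × 11.4 × 1.815) / (4π × 0.0185) = 1.12×10⁻⁴ T.

B ≈ 112 μT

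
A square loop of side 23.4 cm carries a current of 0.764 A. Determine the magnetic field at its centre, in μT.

Each side is a finite straight segment at perpendicular distance d = a/(2 tan(π/4)) = 0.117 m from the centre, with end-angles ±π/4.
One side contributes B₁ = (μ₀I/4πd)·2 sin(π/4) = 9.23×10⁻⁷ T.
All 4 sides add in the same direction: B = 4 × 9.23×10⁻⁷ = 3.69×10⁻⁶ T.

B ≈ 3.69 μT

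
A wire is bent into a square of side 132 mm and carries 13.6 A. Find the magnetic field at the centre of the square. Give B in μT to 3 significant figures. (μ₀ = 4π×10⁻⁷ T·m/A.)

Each side is a finite straight segment at perpendicular distance d = a/(2 tan(π/4)) = 0.066 m from the centre, with end-angles ±π/4.
One side contributes B₁ = (μ₀I/4πd)·2 sin(π/4) = 2.91×10⁻⁵ T.
All 4 sides add in the same direction: B = 4 × 2.91×10⁻⁵ = 1.17×10⁻⁴ T.

B ≈ 117 μT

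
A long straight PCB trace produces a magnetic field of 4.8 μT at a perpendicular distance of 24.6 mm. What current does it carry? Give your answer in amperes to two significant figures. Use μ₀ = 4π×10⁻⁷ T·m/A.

I ≈ 0.59 A

For a long straight wire B = μ₀I/(2πd), so I = 2πdB/μ₀.
I = 2π × 0.0246 × 4.80×10⁻⁶ / (4π×10⁻⁷) = 0.590 A.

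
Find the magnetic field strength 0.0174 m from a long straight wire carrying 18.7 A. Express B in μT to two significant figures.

For an infinitely long straight wire, B = μ₀I/(2πd).
B = (4π×10⁻⁷ × 18.7) / (2π × 0.0174) = 2.15×10⁻⁴ T.

B ≈ 210 μT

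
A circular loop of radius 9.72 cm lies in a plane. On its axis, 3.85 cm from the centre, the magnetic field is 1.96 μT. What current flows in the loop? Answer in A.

I ≈ 0.377 A

On the axis of a loop, B = μ₀IR²/[2(R²+z²)^(3/2)], so I = 2B(R²+z²)^(3/2)/(μ₀R²).
R² + z² = 0.009448 + 0.001482 = 0.01093 m²; raised to 3/2 gives 1.14×10⁻³ m³.
I = 2 × 1.96×10⁻⁶ × 1.14×10⁻³ / (1.26×10⁻⁶ × 0.009448) = 0.377 A.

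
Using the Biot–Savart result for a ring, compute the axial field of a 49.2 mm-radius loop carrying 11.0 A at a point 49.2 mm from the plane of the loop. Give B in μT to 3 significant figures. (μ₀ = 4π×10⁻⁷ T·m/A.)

B ≈ 49.7 μT

On the axis of a circular loop, B = μ₀IR² / [2(R²+z²)^(3/2)].
R² + z² = (0.0492)² + (0.0492)² = 0.004841 m², and (R²+z²)^(3/2) = 3.37×10⁻⁴ m³.
B = (4π×10⁻⁷ × 11.0 × 0.002421) / (2 × 3.37×10⁻⁴) = 4.97×10⁻⁵ T.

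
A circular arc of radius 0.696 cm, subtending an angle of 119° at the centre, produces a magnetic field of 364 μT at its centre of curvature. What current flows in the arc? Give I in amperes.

For a circular arc, B = μ₀Iφ/(4πR) with φ in radians; here φ = 2.077 rad.
So I = 4πRB/(μ₀φ) = 4π × 0.00696 × 3.64×10⁻⁴ / (4π×10⁻⁷ × 2.077) = 12.2 A.

I ≈ 12.2 A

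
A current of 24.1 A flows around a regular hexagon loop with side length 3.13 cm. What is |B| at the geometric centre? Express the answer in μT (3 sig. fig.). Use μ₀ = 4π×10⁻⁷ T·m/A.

Each side is a finite straight segment at perpendicular distance d = a/(2 tan(π/6)) = 0.02711 m from the centre, with end-angles ±π/6.
One side contributes B₁ = (μ₀I/4πd)·2 sin(π/6) = 8.89×10⁻⁵ T.
All 6 sides add in the same direction: B = 6 × 8.89×10⁻⁵ = 5.33×10⁻⁴ T.

B ≈ 533 μT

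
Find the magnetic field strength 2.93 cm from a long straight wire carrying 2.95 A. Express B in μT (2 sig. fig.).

For an infinitely long straight wire, B = μ₀I/(2πd).
B = (4π×10⁻⁷ × 2.95) / (2π × 0.0293) = 2.01×10⁻⁵ T.

B ≈ 20 μT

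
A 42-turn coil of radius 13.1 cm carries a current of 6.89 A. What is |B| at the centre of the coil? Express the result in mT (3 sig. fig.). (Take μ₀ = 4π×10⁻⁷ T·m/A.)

B ≈ 1.39 mT

For an N-turn flat coil, B = Nμ₀I/(2R) with R = 0.131 m.
B = 42 × 3.30×10⁻⁵ T = 1.39×10⁻³ T.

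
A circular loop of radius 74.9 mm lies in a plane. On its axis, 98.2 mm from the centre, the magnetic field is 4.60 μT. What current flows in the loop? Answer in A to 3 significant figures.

I ≈ 2.46 A

On the axis of a loop, B = μ₀IR²/[2(R²+z²)^(3/2)], so I = 2B(R²+z²)^(3/2)/(μ₀R²).
R² + z² = 0.00561 + 0.009643 = 0.01525 m²; raised to 3/2 gives 1.88×10⁻³ m³.
I = 2 × 4.60×10⁻⁶ × 1.88×10⁻³ / (1.26×10⁻⁶ × 0.00561) = 2.46 A.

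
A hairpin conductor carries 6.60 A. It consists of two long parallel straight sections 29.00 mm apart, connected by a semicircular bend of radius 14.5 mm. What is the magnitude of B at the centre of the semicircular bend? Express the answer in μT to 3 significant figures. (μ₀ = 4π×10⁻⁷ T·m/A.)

The semicircular arc contributes B_arc = μ₀I·π/(4πR) = μ₀I/(4R) = 1.43×10⁻⁴ T.
Each semi-infinite lead is at perpendicular distance R = 0.0145 m from the centre, with the perpendicular foot at its near end, so it contributes μ₀I/(4πR); both point the same way, together 9.10×10⁻⁵ T.
Arc and leads all point the same direction: B = 1.43×10⁻⁴ + 9.10×10⁻⁵ = 2.34×10⁻⁴ T.

B ≈ 234 μT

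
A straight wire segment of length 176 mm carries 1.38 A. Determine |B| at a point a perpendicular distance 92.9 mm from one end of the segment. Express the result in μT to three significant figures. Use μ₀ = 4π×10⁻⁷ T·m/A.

For a finite straight segment, B = (μ₀I/4πd)(sinθ₁ + sinθ₂), where θ₁, θ₂ are the angles from the perpendicular to each end.
The perpendicular foot is at one end, so the two end-offsets along the wire are 0 and L = 0.176 m.
sinθ₁ = 0/√(0²+0.0929²) = 0.0000; sinθ₂ = 0.176/√(0.176²+0.0929²) = 0.8844.
B = (4π×10⁻⁷ × 1.38) / (4π × 0.0929) × (0.0000 + 0.8844) = 1.31×10⁻⁶ T.

B ≈ 1.31 μT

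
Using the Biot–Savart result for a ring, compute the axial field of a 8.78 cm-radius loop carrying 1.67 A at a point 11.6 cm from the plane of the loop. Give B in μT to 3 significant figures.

On the axis of a circular loop, B = μ₀IR² / [2(R²+z²)^(3/2)].
R² + z² = (0.0878)² + (0.116)² = 0.02116 m², and (R²+z²)^(3/2) = 3.08×10⁻³ m³.
B = (4π×10⁻⁷ × 1.67 × 0.007709) / (2 × 3.08×10⁻³) = 2.63×10⁻⁶ T.

B ≈ 2.63 μT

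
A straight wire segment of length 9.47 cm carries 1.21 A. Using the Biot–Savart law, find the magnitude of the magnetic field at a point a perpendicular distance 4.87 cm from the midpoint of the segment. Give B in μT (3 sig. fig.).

For a finite straight segment, B = (μ₀I/4πd)(sinθ₁ + sinθ₂), where θ₁, θ₂ are the angles from the perpendicular to each end.
The perpendicular from the point meets the wire at its midpoint, so each end is L/2 = 0.04735 m away along the wire.
sinθ₁ = 0.04735/√(0.04735²+0.0487²) = 0.6971; sinθ₂ = 0.04735/√(0.04735²+0.0487²) = 0.6971.
B = (4π×10⁻⁷ × 1.21) / (4π × 0.0487) × (0.6971 + 0.6971) = 3.46×10⁻⁶ T.

B ≈ 3.46 μT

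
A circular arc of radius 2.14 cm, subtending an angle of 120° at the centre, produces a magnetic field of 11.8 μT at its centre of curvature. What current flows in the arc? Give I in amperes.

For a circular arc, B = μ₀Iφ/(4πR) with φ in radians; here φ = 2.094 rad.
So I = 4πRB/(μ₀φ) = 4π × 0.0214 × 1.18×10⁻⁵ / (4π×10⁻⁷ × 2.094) = 1.21 A.

I ≈ 1.21 A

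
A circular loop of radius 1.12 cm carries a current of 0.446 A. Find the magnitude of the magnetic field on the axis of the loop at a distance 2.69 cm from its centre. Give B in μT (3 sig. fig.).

On the axis of a circular loop, B = μ₀IR² / [2(R²+z²)^(3/2)].
R² + z² = (0.0112)² + (0.0269)² = 0.0008491 m², and (R²+z²)^(3/2) = 2.47×10⁻⁵ m³.
B = (4π×10⁻⁷ × 0.446 × 0.0001254) / (2 × 2.47×10⁻⁵) = 1.42×10⁻⁶ T.

B ≈ 1.42 μT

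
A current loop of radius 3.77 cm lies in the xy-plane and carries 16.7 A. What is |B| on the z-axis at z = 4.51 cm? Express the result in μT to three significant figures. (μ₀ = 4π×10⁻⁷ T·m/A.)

B ≈ 73.4 μT

On the axis of a circular loop, B = μ₀IR² / [2(R²+z²)^(3/2)].
R² + z² = (0.0377)² + (0.0451)² = 0.003455 m², and (R²+z²)^(3/2) = 2.03×10⁻⁴ m³.
B = (4π×10⁻⁷ × 16.7 × 0.001421) / (2 × 2.03×10⁻⁴) = 7.34×10⁻⁵ T.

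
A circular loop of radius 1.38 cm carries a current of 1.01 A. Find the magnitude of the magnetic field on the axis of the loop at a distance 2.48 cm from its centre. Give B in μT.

On the axis of a circular loop, B = μ₀IR² / [2(R²+z²)^(3/2)].
R² + z² = (0.0138)² + (0.0248)² = 0.0008055 m², and (R²+z²)^(3/2) = 2.29×10⁻⁵ m³.
B = (4π×10⁻⁷ × 1.01 × 0.0001904) / (2 × 2.29×10⁻⁵) = 5.29×10⁻⁶ T.

B ≈ 5.29 μT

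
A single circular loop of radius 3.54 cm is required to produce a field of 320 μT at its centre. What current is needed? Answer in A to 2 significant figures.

I ≈ 18 A

At the centre of a circular loop B = μ₀I/(2R), so I = 2RB/μ₀.
With R = 0.0354 m, I = 2 × 0.0354 × 3.20×10⁻⁴ / (4π×10⁻⁷) = 18.0 A.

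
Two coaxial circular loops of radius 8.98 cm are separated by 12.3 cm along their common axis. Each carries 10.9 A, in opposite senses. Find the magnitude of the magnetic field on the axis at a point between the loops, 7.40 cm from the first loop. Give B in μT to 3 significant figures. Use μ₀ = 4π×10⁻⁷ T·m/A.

Each loop contributes B = μ₀IR²/[2(R²+z²)^(3/2)] on the axis, with z measured from that loop.
Loop 1 (z = 0.074 m): B₁ = 3.51×10⁻⁵ T. Loop 2 (z = 0.049 m): B₂ = 5.16×10⁻⁵ T.
The fields oppose: B = |B₁ − B₂| = 1.65×10⁻⁵ T.

B ≈ 16.5 μT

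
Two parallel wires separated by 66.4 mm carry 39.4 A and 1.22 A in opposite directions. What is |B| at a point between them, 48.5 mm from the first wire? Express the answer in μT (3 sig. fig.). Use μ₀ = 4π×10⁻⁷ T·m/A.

B ≈ 176 μT

Each long wire gives B = μ₀I/(2πd). Distances are d₁ = 0.0485 m and d₂ = 0.0179 m.
B₁ = 1.62×10⁻⁴ T, B₂ = 1.36×10⁻⁵ T.
Between antiparallel currents both contributions point the same way, so they add. B = B₁ + B₂ = 1.62×10⁻⁴ + 1.36×10⁻⁵ = 1.76×10⁻⁴ T.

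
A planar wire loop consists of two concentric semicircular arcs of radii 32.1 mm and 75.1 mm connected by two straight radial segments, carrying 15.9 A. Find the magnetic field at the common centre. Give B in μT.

B ≈ 89.1 μT

The radial connectors point toward the centre, so dl × r̂ = 0 and they contribute nothing.
Each semicircle gives μ₀I/(4R): inner arc 1.56×10⁻⁴ T, outer arc 6.65×10⁻⁵ T.
The two arcs carry current in opposite angular senses, so their fields oppose: B = |1.56×10⁻⁴ − 6.65×10⁻⁵| = 8.91×10⁻⁵ T.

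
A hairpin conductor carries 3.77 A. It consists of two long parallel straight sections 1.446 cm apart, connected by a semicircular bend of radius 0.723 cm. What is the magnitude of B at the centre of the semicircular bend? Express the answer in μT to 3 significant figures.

The semicircular arc contributes B_arc = μ₀I·π/(4πR) = μ₀I/(4R) = 1.64×10⁻⁴ T.
Each semi-infinite lead is at perpendicular distance R = 0.00723 m from the centre, with the perpendicular foot at its near end, so it contributes μ₀I/(4πR); both point the same way, together 1.04×10⁻⁴ T.
Arc and leads all point the same direction: B = 1.64×10⁻⁴ + 1.04×10⁻⁴ = 2.68×10⁻⁴ T.

B ≈ 268 μT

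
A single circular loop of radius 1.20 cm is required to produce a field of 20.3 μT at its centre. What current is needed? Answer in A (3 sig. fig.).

At the centre of a circular loop B = μ₀I/(2R), so I = 2RB/μ₀.
With R = 0.012 m, I = 2 × 0.012 × 2.03×10⁻⁵ / (4π×10⁻⁷) = 0.388 A.

I ≈ 0.388 A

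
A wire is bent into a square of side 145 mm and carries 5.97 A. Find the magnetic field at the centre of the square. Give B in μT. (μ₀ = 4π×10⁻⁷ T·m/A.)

B ≈ 46.6 μT

Each side is a finite straight segment at perpendicular distance d = a/(2 tan(π/4)) = 0.0725 m from the centre, with end-angles ±π/4.
One side contributes B₁ = (μ₀I/4πd)·2 sin(π/4) = 1.16×10⁻⁵ T.
All 4 sides add in the same direction: B = 4 × 1.16×10⁻⁵ = 4.66×10⁻⁵ T.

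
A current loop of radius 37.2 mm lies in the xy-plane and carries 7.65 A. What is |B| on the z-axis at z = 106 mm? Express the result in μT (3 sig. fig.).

B ≈ 4.69 μT

On the axis of a circular loop, B = μ₀IR² / [2(R²+z²)^(3/2)].
R² + z² = (0.0372)² + (0.106)² = 0.01262 m², and (R²+z²)^(3/2) = 1.42×10⁻³ m³.
B = (4π×10⁻⁷ × 7.65 × 0.001384) / (2 × 1.42×10⁻³) = 4.69×10⁻⁶ T.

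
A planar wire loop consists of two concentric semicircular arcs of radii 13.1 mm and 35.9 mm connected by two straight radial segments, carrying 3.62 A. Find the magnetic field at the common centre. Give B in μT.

B ≈ 55.1 μT

The radial connectors point toward the centre, so dl × r̂ = 0 and they contribute nothing.
Each semicircle gives μ₀I/(4R): inner arc 8.68×10⁻⁵ T, outer arc 3.17×10⁻⁵ T.
The two arcs carry current in opposite angular senses, so their fields oppose: B = |8.68×10⁻⁵ − 3.17×10⁻⁵| = 5.51×10⁻⁵ T.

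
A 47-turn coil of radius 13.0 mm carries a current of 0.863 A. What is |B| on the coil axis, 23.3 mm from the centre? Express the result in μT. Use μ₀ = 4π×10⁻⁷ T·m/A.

For an N-turn flat coil, B = Nμ₀IR²/[2(R²+z²)^(3/2)] with R = 0.013 m, z = 0.0233 m.
B = 47 × 4.82×10⁻⁶ T = 2.27×10⁻⁴ T.

B ≈ 227 μT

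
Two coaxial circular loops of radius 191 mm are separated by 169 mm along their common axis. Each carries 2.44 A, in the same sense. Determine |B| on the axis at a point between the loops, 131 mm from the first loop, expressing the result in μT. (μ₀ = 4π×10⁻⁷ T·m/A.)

B ≈ 12.1 μT

Each loop contributes B = μ₀IR²/[2(R²+z²)^(3/2)] on the axis, with z measured from that loop.
Loop 1 (z = 0.131 m): B₁ = 4.50×10⁻⁶ T. Loop 2 (z = 0.038 m): B₂ = 7.57×10⁻⁶ T.
The fields add: B = B₁ + B₂ = 1.21×10⁻⁵ T.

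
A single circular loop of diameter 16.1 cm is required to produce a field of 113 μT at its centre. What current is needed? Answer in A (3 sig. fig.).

I ≈ 14.5 A

At the centre of a circular loop B = μ₀I/(2R), so I = 2RB/μ₀.
With R = 0.0805 m, I = 2 × 0.0805 × 1.13×10⁻⁴ / (4π×10⁻⁷) = 14.5 A.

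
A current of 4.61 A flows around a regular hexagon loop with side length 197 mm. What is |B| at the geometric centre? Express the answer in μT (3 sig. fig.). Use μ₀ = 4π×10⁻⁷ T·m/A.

B ≈ 16.2 μT

Each side is a finite straight segment at perpendicular distance d = a/(2 tan(π/6)) = 0.1706 m from the centre, with end-angles ±π/6.
One side contributes B₁ = (μ₀I/4πd)·2 sin(π/6) = 2.70×10⁻⁶ T.
All 6 sides add in the same direction: B = 6 × 2.70×10⁻⁶ = 1.62×10⁻⁵ T.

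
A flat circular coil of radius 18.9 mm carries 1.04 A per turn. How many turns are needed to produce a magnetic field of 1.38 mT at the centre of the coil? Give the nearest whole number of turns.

N = 40

For an N-turn coil, B = Nμ₀I/(2R). A single turn gives B₁ = 3.46×10⁻⁵ T with R = 0.0189 m.
N = B/B₁ = 1.38×10⁻³ / 3.46×10⁻⁵ = 39.91.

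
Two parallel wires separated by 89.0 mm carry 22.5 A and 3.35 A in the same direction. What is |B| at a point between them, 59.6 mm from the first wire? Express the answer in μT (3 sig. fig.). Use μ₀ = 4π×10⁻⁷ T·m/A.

B ≈ 52.7 μT

Each long wire gives B = μ₀I/(2πd). Distances are d₁ = 0.0596 m and d₂ = 0.0294 m.
B₁ = 7.55×10⁻⁵ T, B₂ = 2.28×10⁻⁵ T.
Between parallel currents the two contributions point in opposite directions, so they subtract. B = |B₁ − B₂| = |7.55×10⁻⁵ − 2.28×10⁻⁵| = 5.27×10⁻⁵ T.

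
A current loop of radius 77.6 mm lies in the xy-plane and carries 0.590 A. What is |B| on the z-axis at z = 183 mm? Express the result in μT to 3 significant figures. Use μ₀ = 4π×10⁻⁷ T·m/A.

B ≈ 0.284 μT

On the axis of a circular loop, B = μ₀IR² / [2(R²+z²)^(3/2)].
R² + z² = (0.0776)² + (0.183)² = 0.03951 m², and (R²+z²)^(3/2) = 7.85×10⁻³ m³.
B = (4π×10⁻⁷ × 0.590 × 0.006022) / (2 × 7.85×10⁻³) = 2.84×10⁻⁷ T.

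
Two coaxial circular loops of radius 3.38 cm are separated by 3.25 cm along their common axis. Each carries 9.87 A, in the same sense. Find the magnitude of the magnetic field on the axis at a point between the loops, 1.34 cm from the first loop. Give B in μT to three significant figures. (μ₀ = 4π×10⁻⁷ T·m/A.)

Each loop contributes B = μ₀IR²/[2(R²+z²)^(3/2)] on the axis, with z measured from that loop.
Loop 1 (z = 0.0134 m): B₁ = 1.47×10⁻⁴ T. Loop 2 (z = 0.0191 m): B₂ = 1.21×10⁻⁴ T.
The fields add: B = B₁ + B₂ = 2.68×10⁻⁴ T.

B ≈ 268 μT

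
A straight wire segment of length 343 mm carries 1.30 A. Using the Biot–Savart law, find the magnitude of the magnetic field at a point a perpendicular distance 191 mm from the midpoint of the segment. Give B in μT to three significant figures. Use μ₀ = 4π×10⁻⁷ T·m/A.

For a finite straight segment, B = (μ₀I/4πd)(sinθ₁ + sinθ₂), where θ₁, θ₂ are the angles from the perpendicular to each end.
The perpendicular from the point meets the wire at its midpoint, so each end is L/2 = 0.1715 m away along the wire.
sinθ₁ = 0.1715/√(0.1715²+0.191²) = 0.6681; sinθ₂ = 0.1715/√(0.1715²+0.191²) = 0.6681.
B = (4π×10⁻⁷ × 1.30) / (4π × 0.191) × (0.6681 + 0.6681) = 9.09×10⁻⁷ T.

B ≈ 0.909 μT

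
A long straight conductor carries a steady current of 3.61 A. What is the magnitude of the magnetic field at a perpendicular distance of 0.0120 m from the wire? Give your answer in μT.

For an infinitely long straight wire, B = μ₀I/(2πd).
B = (4π×10⁻⁷ × 3.61) / (2π × 0.012) = 6.02×10⁻⁵ T.

B ≈ 60.2 μT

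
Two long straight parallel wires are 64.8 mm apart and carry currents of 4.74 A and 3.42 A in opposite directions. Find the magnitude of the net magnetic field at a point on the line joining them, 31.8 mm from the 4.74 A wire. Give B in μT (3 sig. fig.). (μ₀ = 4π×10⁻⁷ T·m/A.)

B ≈ 50.5 μT

Each long wire gives B = μ₀I/(2πd). Distances are d₁ = 0.0318 m and d₂ = 0.033 m.
B₁ = 2.98×10⁻⁵ T, B₂ = 2.07×10⁻⁵ T.
Between antiparallel currents both contributions point the same way, so they add. B = B₁ + B₂ = 2.98×10⁻⁵ + 2.07×10⁻⁵ = 5.05×10⁻⁵ T.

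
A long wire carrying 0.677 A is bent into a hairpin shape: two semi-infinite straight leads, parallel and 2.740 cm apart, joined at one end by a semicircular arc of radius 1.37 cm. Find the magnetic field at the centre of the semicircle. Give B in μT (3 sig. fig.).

The semicircular arc contributes B_arc = μ₀I·π/(4πR) = μ₀I/(4R) = 1.55×10⁻⁵ T.
Each semi-infinite lead is at perpendicular distance R = 0.0137 m from the centre, with the perpendicular foot at its near end, so it contributes μ₀I/(4πR); both point the same way, together 9.88×10⁻⁶ T.
Arc and leads all point the same direction: B = 1.55×10⁻⁵ + 9.88×10⁻⁶ = 2.54×10⁻⁵ T.

B ≈ 25.4 μT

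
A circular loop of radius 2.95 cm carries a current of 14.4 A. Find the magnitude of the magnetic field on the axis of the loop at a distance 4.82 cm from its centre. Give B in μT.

On the axis of a circular loop, B = μ₀IR² / [2(R²+z²)^(3/2)].
R² + z² = (0.0295)² + (0.0482)² = 0.003193 m², and (R²+z²)^(3/2) = 1.80×10⁻⁴ m³.
B = (4π×10⁻⁷ × 14.4 × 0.0008703) / (2 × 1.80×10⁻⁴) = 4.36×10⁻⁵ T.

B ≈ 43.6 μT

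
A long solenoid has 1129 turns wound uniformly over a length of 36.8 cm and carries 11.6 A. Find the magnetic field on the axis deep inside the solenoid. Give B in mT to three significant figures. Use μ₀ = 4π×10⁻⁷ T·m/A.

B ≈ 44.7 mT

Inside a long solenoid, B = μ₀nI with n = 3068 turns/m.
B = 4π×10⁻⁷ × 3068 × 11.6 = 4.47×10⁻² T.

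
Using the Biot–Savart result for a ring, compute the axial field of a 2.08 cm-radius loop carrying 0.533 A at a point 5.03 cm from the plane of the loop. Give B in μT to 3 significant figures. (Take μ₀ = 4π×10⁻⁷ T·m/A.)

On the axis of a circular loop, B = μ₀IR² / [2(R²+z²)^(3/2)].
R² + z² = (0.0208)² + (0.0503)² = 0.002963 m², and (R²+z²)^(3/2) = 1.61×10⁻⁴ m³.
B = (4π×10⁻⁷ × 0.533 × 0.0004326) / (2 × 1.61×10⁻⁴) = 8.98×10⁻⁷ T.

B ≈ 0.898 μT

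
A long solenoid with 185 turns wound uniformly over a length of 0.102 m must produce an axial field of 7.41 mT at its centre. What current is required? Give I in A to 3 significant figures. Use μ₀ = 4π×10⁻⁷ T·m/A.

Inside a long solenoid B = μ₀nI with n = 1814 m⁻¹, so I = B/(μ₀n).
I = 7.41×10⁻³ / (4π×10⁻⁷ × 1814) = 3.25 A.

I ≈ 3.25 A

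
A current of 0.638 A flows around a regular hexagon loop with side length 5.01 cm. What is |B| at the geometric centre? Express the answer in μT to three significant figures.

B ≈ 8.82 μT

Each side is a finite straight segment at perpendicular distance d = a/(2 tan(π/6)) = 0.04339 m from the centre, with end-angles ±π/6.
One side contributes B₁ = (μ₀I/4πd)·2 sin(π/6) = 1.47×10⁻⁶ T.
All 6 sides add in the same direction: B = 6 × 1.47×10⁻⁶ = 8.82×10⁻⁶ T.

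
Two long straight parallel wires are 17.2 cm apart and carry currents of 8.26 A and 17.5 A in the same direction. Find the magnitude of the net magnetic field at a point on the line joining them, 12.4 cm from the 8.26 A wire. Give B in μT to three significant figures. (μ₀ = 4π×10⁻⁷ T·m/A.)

Each long wire gives B = μ₀I/(2πd). Distances are d₁ = 0.124 m and d₂ = 0.048 m.
B₁ = 1.33×10⁻⁵ T, B₂ = 7.29×10⁻⁵ T.
Between parallel currents the two contributions point in opposite directions, so they subtract. B = |B₁ − B₂| = |1.33×10⁻⁵ − 7.29×10⁻⁵| = 5.96×10⁻⁵ T.

B ≈ 59.6 μT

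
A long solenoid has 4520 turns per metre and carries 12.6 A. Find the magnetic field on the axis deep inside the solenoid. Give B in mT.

B ≈ 71.6 mT

Inside a long solenoid, B = μ₀nI with n = 4520 turns/m.
B = 4π×10⁻⁷ × 4520 × 12.6 = 7.16×10⁻² T.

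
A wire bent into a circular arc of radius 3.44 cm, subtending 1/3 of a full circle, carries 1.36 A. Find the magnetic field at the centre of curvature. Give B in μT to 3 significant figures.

The Biot–Savart field of a circular arc at its centre is B = μ₀Iφ/(4πR), with φ = 2.094 rad.
B = (4π×10⁻⁷ × 1.36 × 2.094) / (4π × 0.0344) = 8.28×10⁻⁶ T.

B ≈ 8.28 μT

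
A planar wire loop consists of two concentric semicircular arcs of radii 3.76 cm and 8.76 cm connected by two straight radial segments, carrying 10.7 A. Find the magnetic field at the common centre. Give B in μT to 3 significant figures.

B ≈ 51.0 μT

The radial connectors point toward the centre, so dl × r̂ = 0 and they contribute nothing.
Each semicircle gives μ₀I/(4R): inner arc 8.94×10⁻⁵ T, outer arc 3.84×10⁻⁵ T.
The two arcs carry current in opposite angular senses, so their fields oppose: B = |8.94×10⁻⁵ − 3.84×10⁻⁵| = 5.10×10⁻⁵ T.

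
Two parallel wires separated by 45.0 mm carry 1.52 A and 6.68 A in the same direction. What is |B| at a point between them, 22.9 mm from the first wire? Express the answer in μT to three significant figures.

B ≈ 47.2 μT

Each long wire gives B = μ₀I/(2πd). Distances are d₁ = 0.0229 m and d₂ = 0.0221 m.
B₁ = 1.33×10⁻⁵ T, B₂ = 6.05×10⁻⁵ T.
Between parallel currents the two contributions point in opposite directions, so they subtract. B = |B₁ − B₂| = |1.33×10⁻⁵ − 6.05×10⁻⁵| = 4.72×10⁻⁵ T.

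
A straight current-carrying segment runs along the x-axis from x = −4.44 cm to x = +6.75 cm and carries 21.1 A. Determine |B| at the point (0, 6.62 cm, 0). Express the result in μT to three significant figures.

For a finite straight segment, B = (μ₀I/4πd)(sinθ₁ + sinθ₂), where θ₁, θ₂ are the angles from the perpendicular to each end.
The perpendicular distance is d = 0.0662 m; the end-offsets along the wire are a = 0.0444 m and b = 0.0675 m.
sinθ₁ = 0.0444/√(0.0444²+0.0662²) = 0.5570; sinθ₂ = 0.0675/√(0.0675²+0.0662²) = 0.7139.
B = (4π×10⁻⁷ × 21.1) / (4π × 0.0662) × (0.5570 + 0.7139) = 4.05×10⁻⁵ T.

B ≈ 40.5 μT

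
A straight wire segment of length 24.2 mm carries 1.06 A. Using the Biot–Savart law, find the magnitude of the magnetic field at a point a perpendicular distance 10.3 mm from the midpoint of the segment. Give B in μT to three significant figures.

B ≈ 15.7 μT

For a finite straight segment, B = (μ₀I/4πd)(sinθ₁ + sinθ₂), where θ₁, θ₂ are the angles from the perpendicular to each end.
The perpendicular from the point meets the wire at its midpoint, so each end is L/2 = 0.0121 m away along the wire.
sinθ₁ = 0.0121/√(0.0121²+0.0103²) = 0.7615; sinθ₂ = 0.0121/√(0.0121²+0.0103²) = 0.7615.
B = (4π×10⁻⁷ × 1.06) / (4π × 0.0103) × (0.7615 + 0.7615) = 1.57×10⁻⁵ T.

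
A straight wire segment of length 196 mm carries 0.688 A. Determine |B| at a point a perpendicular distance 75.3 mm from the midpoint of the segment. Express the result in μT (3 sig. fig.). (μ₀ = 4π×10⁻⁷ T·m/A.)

B ≈ 1.45 μT

For a finite straight segment, B = (μ₀I/4πd)(sinθ₁ + sinθ₂), where θ₁, θ₂ are the angles from the perpendicular to each end.
The perpendicular from the point meets the wire at its midpoint, so each end is L/2 = 0.098 m away along the wire.
sinθ₁ = 0.098/√(0.098²+0.0753²) = 0.7930; sinθ₂ = 0.098/√(0.098²+0.0753²) = 0.7930.
B = (4π×10⁻⁷ × 0.688) / (4π × 0.0753) × (0.7930 + 0.7930) = 1.45×10⁻⁶ T.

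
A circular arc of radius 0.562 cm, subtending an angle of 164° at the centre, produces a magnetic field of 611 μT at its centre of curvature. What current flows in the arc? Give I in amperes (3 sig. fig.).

I ≈ 12.0 A

For a circular arc, B = μ₀Iφ/(4πR) with φ in radians; here φ = 2.862 rad.
So I = 4πRB/(μ₀φ) = 4π × 0.00562 × 6.11×10⁻⁴ / (4π×10⁻⁷ × 2.862) = 12.0 A.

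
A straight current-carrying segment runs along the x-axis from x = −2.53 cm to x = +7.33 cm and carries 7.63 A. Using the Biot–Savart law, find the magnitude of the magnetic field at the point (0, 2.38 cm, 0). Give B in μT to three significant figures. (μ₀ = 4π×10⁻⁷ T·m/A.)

B ≈ 53.8 μT

For a finite straight segment, B = (μ₀I/4πd)(sinθ₁ + sinθ₂), where θ₁, θ₂ are the angles from the perpendicular to each end.
The perpendicular distance is d = 0.0238 m; the end-offsets along the wire are a = 0.0253 m and b = 0.0733 m.
sinθ₁ = 0.0253/√(0.0253²+0.0238²) = 0.7284; sinθ₂ = 0.0733/√(0.0733²+0.0238²) = 0.9511.
B = (4π×10⁻⁷ × 7.63) / (4π × 0.0238) × (0.7284 + 0.9511) = 5.38×10⁻⁵ T.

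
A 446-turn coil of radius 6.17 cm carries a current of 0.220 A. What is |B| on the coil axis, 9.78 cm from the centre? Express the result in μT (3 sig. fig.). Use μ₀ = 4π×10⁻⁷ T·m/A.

B ≈ 152 μT

For an N-turn flat coil, B = Nμ₀IR²/[2(R²+z²)^(3/2)] with R = 0.0617 m, z = 0.0978 m.
B = 446 × 3.40×10⁻⁷ T = 1.52×10⁻⁴ T.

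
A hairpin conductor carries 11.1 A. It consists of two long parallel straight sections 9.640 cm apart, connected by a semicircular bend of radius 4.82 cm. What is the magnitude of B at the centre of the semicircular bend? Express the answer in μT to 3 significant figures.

The semicircular arc contributes B_arc = μ₀I·π/(4πR) = μ₀I/(4R) = 7.23×10⁻⁵ T.
Each semi-infinite lead is at perpendicular distance R = 0.0482 m from the centre, with the perpendicular foot at its near end, so it contributes μ₀I/(4πR); both point the same way, together 4.61×10⁻⁵ T.
Arc and leads all point the same direction: B = 7.23×10⁻⁵ + 4.61×10⁻⁵ = 1.18×10⁻⁴ T.

B ≈ 118 μT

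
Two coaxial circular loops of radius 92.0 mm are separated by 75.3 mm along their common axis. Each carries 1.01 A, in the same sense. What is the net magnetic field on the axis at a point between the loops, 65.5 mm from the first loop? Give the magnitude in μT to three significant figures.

B ≈ 10.5 μT

Each loop contributes B = μ₀IR²/[2(R²+z²)^(3/2)] on the axis, with z measured from that loop.
Loop 1 (z = 0.0655 m): B₁ = 3.73×10⁻⁶ T. Loop 2 (z = 0.0098 m): B₂ = 6.78×10⁻⁶ T.
The fields add: B = B₁ + B₂ = 1.05×10⁻⁵ T.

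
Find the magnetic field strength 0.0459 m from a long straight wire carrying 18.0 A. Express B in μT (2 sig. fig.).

For an infinitely long straight wire, B = μ₀I/(2πd).
B = (4π×10⁻⁷ × 18.0) / (2π × 0.0459) = 7.84×10⁻⁵ T.

B ≈ 78 μT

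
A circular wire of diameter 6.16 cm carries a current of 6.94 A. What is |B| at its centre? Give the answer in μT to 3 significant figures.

At the centre of a circular loop the Biot–Savart law gives B = μ₀I/(2R) (so R = 0.0308 m).
B = (4π×10⁻⁷ × 6.94) / (2 × 0.0308) = 1.42×10⁻⁴ T.

B ≈ 142 μT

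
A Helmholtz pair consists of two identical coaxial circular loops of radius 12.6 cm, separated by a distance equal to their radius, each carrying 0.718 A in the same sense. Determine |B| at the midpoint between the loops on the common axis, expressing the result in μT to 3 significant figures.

B ≈ 5.12 μT

Each loop contributes B = μ₀IR²/[2(R²+z²)^(3/2)] on the axis, with z measured from that loop.
Loop 1 (z = 0.063 m): B₁ = 2.56×10⁻⁶ T. Loop 2 (z = 0.063 m): B₂ = 2.56×10⁻⁶ T.
The fields add: B = B₁ + B₂ = 5.12×10⁻⁶ T.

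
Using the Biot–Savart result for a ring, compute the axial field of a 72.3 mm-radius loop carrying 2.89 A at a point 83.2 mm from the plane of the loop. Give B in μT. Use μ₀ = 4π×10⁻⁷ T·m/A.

On the axis of a circular loop, B = μ₀IR² / [2(R²+z²)^(3/2)].
R² + z² = (0.0723)² + (0.0832)² = 0.01215 m², and (R²+z²)^(3/2) = 1.34×10⁻³ m³.
B = (4π×10⁻⁷ × 2.89 × 0.005227) / (2 × 1.34×10⁻³) = 7.09×10⁻⁶ T.

B ≈ 7.09 μT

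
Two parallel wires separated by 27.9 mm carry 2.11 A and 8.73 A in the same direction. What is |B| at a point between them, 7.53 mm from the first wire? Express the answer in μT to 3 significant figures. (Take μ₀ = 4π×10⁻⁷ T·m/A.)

Each long wire gives B = μ₀I/(2πd). Distances are d₁ = 0.00753 m and d₂ = 0.02037 m.
B₁ = 5.60×10⁻⁵ T, B₂ = 8.57×10⁻⁵ T.
Between parallel currents the two contributions point in opposite directions, so they subtract. B = |B₁ − B₂| = |5.60×10⁻⁵ − 8.57×10⁻⁵| = 2.97×10⁻⁵ T.

B ≈ 29.7 μT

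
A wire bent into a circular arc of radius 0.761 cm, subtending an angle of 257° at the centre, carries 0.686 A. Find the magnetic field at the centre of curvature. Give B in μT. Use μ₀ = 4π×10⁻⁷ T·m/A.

The Biot–Savart field of a circular arc at its centre is B = μ₀Iφ/(4πR), with φ = 4.485 rad.
B = (4π×10⁻⁷ × 0.686 × 4.485) / (4π × 0.00761) = 4.04×10⁻⁵ T.

B ≈ 40.4 μT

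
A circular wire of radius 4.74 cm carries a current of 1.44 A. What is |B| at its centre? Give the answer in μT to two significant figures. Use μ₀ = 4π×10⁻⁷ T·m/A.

At the centre of a circular loop the Biot–Savart law gives B = μ₀I/(2R).
B = (4π×10⁻⁷ × 1.44) / (2 × 0.0474) = 1.91×10⁻⁵ T.

B ≈ 19 μT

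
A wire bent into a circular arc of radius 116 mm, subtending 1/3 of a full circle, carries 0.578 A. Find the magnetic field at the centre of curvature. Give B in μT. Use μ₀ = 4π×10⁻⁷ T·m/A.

The Biot–Savart field of a circular arc at its centre is B = μ₀Iφ/(4πR), with φ = 2.094 rad.
B = (4π×10⁻⁷ × 0.578 × 2.094) / (4π × 0.116) = 1.04×10⁻⁶ T.

B ≈ 1.04 μT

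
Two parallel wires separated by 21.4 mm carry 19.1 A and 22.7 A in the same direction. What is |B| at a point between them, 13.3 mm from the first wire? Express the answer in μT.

Each long wire gives B = μ₀I/(2πd). Distances are d₁ = 0.0133 m and d₂ = 0.0081 m.
B₁ = 2.87×10⁻⁴ T, B₂ = 5.60×10⁻⁴ T.
Between parallel currents the two contributions point in opposite directions, so they subtract. B = |B₁ − B₂| = |2.87×10⁻⁴ − 5.60×10⁻⁴| = 2.73×10⁻⁴ T.

B ≈ 273 μT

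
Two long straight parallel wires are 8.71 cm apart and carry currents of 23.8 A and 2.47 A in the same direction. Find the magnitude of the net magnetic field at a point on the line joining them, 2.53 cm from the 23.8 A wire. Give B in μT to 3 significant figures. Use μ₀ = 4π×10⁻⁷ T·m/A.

B ≈ 180 μT

Each long wire gives B = μ₀I/(2πd). Distances are d₁ = 0.0253 m and d₂ = 0.0618 m.
B₁ = 1.88×10⁻⁴ T, B₂ = 7.99×10⁻⁶ T.
Between parallel currents the two contributions point in opposite directions, so they subtract. B = |B₁ − B₂| = |1.88×10⁻⁴ − 7.99×10⁻⁶| = 1.80×10⁻⁴ T.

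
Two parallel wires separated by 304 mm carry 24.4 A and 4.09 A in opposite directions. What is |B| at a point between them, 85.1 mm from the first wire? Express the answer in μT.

B ≈ 61.1 μT

Each long wire gives B = μ₀I/(2πd). Distances are d₁ = 0.0851 m and d₂ = 0.2189 m.
B₁ = 5.73×10⁻⁵ T, B₂ = 3.74×10⁻⁶ T.
Between antiparallel currents both contributions point the same way, so they add. B = B₁ + B₂ = 5.73×10⁻⁵ + 3.74×10⁻⁶ = 6.11×10⁻⁵ T.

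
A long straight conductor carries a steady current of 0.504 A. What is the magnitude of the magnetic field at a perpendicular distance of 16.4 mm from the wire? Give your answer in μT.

B ≈ 6.15 μT

For an infinitely long straight wire, B = μ₀I/(2πd).
B = (4π×10⁻⁷ × 0.504) / (2π × 0.0164) = 6.15×10⁻⁶ T.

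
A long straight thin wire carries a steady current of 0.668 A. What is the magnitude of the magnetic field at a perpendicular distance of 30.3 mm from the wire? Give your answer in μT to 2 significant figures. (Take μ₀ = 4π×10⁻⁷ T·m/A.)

For an infinitely long straight wire, B = μ₀I/(2πd).
B = (4π×10⁻⁷ × 0.668) / (2π × 0.0303) = 4.41×10⁻⁶ T.

B ≈ 4.4 μT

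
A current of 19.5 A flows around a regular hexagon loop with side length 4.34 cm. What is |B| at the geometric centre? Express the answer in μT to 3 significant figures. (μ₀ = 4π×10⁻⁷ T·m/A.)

B ≈ 311 μT

Each side is a finite straight segment at perpendicular distance d = a/(2 tan(π/6)) = 0.03759 m from the centre, with end-angles ±π/6.
One side contributes B₁ = (μ₀I/4πd)·2 sin(π/6) = 5.19×10⁻⁵ T.
All 6 sides add in the same direction: B = 6 × 5.19×10⁻⁵ = 3.11×10⁻⁴ T.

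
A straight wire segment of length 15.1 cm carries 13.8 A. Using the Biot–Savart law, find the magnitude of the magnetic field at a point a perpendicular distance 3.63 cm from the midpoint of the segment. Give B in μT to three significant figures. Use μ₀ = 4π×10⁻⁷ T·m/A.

B ≈ 68.5 μT

For a finite straight segment, B = (μ₀I/4πd)(sinθ₁ + sinθ₂), where θ₁, θ₂ are the angles from the perpendicular to each end.
The perpendicular from the point meets the wire at its midpoint, so each end is L/2 = 0.0755 m away along the wire.
sinθ₁ = 0.0755/√(0.0755²+0.0363²) = 0.9012; sinθ₂ = 0.0755/√(0.0755²+0.0363²) = 0.9012.
B = (4π×10⁻⁷ × 13.8) / (4π × 0.0363) × (0.9012 + 0.9012) = 6.85×10⁻⁵ T.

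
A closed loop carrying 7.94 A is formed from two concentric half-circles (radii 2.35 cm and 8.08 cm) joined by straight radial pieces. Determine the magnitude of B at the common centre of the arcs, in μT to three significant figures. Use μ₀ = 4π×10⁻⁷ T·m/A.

B ≈ 75.3 μT

The radial connectors point toward the centre, so dl × r̂ = 0 and they contribute nothing.
Each semicircle gives μ₀I/(4R): inner arc 1.06×10⁻⁴ T, outer arc 3.09×10⁻⁵ T.
The two arcs carry current in opposite angular senses, so their fields oppose: B = |1.06×10⁻⁴ − 3.09×10⁻⁵| = 7.53×10⁻⁵ T.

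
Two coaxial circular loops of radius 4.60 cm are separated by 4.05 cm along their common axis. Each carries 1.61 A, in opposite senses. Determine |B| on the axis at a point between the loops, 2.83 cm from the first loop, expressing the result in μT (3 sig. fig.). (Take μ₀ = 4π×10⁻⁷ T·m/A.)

Each loop contributes B = μ₀IR²/[2(R²+z²)^(3/2)] on the axis, with z measured from that loop.
Loop 1 (z = 0.0283 m): B₁ = 1.36×10⁻⁵ T. Loop 2 (z = 0.0122 m): B₂ = 1.99×10⁻⁵ T.
The fields oppose: B = |B₁ − B₂| = 6.27×10⁻⁶ T.

B ≈ 6.27 μT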